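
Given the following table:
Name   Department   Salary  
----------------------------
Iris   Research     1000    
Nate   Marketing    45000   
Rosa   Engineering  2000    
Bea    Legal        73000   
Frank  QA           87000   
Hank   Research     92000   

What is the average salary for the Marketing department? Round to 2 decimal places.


Marketing department members:
  Nate: 45000
Sum = 45000
Count = 1
Average = 45000 / 1 = 45000.00

ANSWER: 45000.00


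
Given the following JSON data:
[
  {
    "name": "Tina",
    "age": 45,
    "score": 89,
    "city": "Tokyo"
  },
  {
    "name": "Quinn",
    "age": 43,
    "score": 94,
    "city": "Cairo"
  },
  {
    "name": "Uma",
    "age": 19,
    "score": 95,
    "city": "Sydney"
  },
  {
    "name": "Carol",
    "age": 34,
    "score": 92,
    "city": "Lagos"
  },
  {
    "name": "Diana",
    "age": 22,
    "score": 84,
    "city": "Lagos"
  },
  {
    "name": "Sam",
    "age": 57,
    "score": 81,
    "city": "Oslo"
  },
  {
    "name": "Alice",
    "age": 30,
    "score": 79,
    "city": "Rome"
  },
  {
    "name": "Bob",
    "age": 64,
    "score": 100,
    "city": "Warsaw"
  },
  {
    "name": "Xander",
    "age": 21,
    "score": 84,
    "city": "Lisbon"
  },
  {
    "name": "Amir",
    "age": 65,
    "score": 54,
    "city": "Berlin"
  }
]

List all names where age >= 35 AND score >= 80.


Checking both conditions:
  Tina (age=45, score=89) -> YES
  Quinn (age=43, score=94) -> YES
  Uma (age=19, score=95) -> no
  Carol (age=34, score=92) -> no
  Diana (age=22, score=84) -> no
  Sam (age=57, score=81) -> YES
  Alice (age=30, score=79) -> no
  Bob (age=64, score=100) -> YES
  Xander (age=21, score=84) -> no
  Amir (age=65, score=54) -> no


ANSWER: Tina, Quinn, Sam, Bob


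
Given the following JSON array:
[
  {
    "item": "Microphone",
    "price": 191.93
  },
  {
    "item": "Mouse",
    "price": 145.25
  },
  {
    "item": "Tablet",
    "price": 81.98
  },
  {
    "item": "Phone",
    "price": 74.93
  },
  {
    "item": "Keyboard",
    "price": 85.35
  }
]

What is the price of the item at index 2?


Array index 2 -> Tablet
price = 81.98

ANSWER: 81.98


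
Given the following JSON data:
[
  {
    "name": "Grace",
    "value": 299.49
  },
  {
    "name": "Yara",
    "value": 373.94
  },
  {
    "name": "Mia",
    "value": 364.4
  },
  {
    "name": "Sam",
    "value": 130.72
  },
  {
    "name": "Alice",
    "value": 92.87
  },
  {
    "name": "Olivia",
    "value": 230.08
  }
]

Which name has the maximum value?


Comparing values:
  Grace: 299.49
  Yara: 373.94
  Mia: 364.4
  Sam: 130.72
  Alice: 92.87
  Olivia: 230.08
Maximum: Yara (373.94)

ANSWER: Yara


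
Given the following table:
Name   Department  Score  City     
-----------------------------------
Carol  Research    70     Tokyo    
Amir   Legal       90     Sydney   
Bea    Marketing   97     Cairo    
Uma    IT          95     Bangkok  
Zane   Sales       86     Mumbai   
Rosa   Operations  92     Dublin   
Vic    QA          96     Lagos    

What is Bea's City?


Row 3: Bea
City = Cairo

ANSWER: Cairo


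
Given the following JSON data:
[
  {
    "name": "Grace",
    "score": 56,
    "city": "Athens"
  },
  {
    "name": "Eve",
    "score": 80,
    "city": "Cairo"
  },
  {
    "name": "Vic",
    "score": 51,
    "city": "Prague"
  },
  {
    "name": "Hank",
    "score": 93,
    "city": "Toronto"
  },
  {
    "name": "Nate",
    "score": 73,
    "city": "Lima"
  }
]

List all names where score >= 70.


Filtering records where score >= 70:
  Grace (score=56) -> no
  Eve (score=80) -> YES
  Vic (score=51) -> no
  Hank (score=93) -> YES
  Nate (score=73) -> YES


ANSWER: Eve, Hank, Nate


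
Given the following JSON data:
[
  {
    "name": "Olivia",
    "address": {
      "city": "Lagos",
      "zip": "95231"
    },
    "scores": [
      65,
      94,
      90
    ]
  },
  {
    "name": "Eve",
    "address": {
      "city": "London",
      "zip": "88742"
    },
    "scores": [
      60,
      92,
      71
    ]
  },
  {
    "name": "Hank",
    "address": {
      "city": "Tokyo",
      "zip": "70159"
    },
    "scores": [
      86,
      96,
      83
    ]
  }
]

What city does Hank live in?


Path: records[2].address.city
Value: Tokyo

ANSWER: Tokyo


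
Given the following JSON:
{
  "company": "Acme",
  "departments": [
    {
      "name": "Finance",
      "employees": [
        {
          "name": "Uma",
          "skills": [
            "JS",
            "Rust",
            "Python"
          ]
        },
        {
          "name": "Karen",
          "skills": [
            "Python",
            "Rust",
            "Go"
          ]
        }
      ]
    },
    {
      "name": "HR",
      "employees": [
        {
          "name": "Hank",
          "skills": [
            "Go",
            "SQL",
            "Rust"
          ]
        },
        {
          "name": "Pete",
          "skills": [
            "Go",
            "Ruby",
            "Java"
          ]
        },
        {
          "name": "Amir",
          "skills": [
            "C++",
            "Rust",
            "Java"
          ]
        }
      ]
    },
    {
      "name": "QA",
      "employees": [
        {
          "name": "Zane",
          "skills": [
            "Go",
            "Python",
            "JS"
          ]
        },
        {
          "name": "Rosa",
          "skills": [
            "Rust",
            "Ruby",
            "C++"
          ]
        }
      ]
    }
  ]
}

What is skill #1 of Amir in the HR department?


Path: departments[1].employees[2].skills[0]
Value: C++

ANSWER: C++


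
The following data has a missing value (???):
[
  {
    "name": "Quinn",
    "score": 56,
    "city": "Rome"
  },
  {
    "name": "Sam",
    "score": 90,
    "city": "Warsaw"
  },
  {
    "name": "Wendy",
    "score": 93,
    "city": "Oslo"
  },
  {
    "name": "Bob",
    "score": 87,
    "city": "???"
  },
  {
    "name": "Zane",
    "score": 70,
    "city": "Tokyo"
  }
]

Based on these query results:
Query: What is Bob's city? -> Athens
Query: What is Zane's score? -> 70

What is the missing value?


The missing value is Bob's city
From query: Bob's city = Athens

ANSWER: Athens


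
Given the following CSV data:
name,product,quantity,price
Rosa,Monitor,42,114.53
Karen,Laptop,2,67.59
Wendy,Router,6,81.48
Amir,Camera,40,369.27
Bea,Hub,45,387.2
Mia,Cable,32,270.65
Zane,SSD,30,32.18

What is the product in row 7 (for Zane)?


Row 7: Zane
Column 'product' = SSD

ANSWER: SSD


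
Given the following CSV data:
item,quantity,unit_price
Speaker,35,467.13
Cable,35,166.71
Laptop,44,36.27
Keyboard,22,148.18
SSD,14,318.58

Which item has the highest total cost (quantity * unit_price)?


Computing row totals:
  Speaker: 16349.55
  Cable: 5834.85
  Laptop: 1595.88
  Keyboard: 3259.96
  SSD: 4460.12
Maximum: Speaker (16349.55)

ANSWER: Speaker


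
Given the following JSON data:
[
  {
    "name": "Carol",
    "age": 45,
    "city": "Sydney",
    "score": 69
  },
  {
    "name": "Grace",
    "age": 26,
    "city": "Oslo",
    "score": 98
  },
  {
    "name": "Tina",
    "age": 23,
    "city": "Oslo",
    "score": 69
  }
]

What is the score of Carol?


Looking up record where name = Carol
Record index: 0
Field 'score' = 69

ANSWER: 69


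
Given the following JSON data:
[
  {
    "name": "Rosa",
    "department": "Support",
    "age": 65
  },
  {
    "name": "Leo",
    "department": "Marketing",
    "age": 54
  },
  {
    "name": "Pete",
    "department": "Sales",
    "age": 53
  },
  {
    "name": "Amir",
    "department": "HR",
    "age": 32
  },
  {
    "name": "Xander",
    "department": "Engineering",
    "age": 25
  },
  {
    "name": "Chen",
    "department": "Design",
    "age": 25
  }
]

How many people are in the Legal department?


Scanning records for department = Legal
  No matches found
Count: 0

ANSWER: 0


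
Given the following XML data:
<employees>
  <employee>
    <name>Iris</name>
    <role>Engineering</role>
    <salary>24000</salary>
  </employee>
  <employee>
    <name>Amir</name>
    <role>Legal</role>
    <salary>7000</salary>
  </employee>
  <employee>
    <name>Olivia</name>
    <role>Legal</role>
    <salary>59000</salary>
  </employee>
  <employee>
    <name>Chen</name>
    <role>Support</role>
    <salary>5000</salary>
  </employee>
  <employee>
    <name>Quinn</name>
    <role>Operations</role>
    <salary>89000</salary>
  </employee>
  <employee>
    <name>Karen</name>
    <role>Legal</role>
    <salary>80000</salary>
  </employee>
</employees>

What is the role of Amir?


Searching for <employee> with <name>Amir</name>
Found at position 2
<role>Legal</role>

ANSWER: Legal


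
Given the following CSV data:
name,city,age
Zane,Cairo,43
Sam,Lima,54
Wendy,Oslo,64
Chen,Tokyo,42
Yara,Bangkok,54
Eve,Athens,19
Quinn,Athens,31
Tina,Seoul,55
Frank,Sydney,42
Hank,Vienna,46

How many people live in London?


Scanning city column for 'London':
Total matches: 0

ANSWER: 0


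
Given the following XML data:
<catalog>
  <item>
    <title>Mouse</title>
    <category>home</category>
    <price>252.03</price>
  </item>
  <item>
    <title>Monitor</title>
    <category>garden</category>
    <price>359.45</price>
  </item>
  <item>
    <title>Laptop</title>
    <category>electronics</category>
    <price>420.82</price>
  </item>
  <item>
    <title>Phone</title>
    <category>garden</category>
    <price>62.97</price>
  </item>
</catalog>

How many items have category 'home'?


Scanning <item> elements for <category>home</category>:
  Item 1: Mouse -> MATCH
Count: 1

ANSWER: 1


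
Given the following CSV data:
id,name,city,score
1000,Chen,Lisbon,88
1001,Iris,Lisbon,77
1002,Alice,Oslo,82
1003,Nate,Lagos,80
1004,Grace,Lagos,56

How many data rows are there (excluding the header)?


Counting rows (excluding header):
Header: id,name,city,score
Data rows: 5

ANSWER: 5


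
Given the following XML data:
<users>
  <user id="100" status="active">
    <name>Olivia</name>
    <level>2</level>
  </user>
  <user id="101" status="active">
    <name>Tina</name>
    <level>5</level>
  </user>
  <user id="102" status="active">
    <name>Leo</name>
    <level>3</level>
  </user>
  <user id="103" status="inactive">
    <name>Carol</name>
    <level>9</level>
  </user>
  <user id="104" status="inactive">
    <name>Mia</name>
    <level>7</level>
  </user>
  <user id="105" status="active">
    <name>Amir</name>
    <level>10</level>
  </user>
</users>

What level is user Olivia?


Finding user: Olivia
<level>2</level>

ANSWER: 2


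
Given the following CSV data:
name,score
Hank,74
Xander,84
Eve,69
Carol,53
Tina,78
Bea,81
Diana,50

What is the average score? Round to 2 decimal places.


Scores: 74, 84, 69, 53, 78, 81, 50
Sum = 489
Count = 7
Average = 489 / 7 = 69.86

ANSWER: 69.86


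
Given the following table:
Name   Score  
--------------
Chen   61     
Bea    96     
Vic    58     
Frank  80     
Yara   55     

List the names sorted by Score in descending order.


Sorting by Score (descending):
  Bea: 96
  Frank: 80
  Chen: 61
  Vic: 58
  Yara: 55


ANSWER: Bea, Frank, Chen, Vic, Yara


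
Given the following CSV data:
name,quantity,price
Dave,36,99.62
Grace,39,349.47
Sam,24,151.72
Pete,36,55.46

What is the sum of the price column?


Values in 'price' column:
  Row 1: 99.62
  Row 2: 349.47
  Row 3: 151.72
  Row 4: 55.46
Sum = 99.62 + 349.47 + 151.72 + 55.46 = 656.27

ANSWER: 656.27


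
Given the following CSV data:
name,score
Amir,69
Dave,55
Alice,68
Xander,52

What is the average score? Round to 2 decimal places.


Scores: 69, 55, 68, 52
Sum = 244
Count = 4
Average = 244 / 4 = 61.00

ANSWER: 61.00


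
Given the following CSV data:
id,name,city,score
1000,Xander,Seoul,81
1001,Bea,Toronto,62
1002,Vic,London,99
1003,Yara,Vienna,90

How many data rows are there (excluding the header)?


Counting rows (excluding header):
Header: id,name,city,score
Data rows: 4

ANSWER: 4


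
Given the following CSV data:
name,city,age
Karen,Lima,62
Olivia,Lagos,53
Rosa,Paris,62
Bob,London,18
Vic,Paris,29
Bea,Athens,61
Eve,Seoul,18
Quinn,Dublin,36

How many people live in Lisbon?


Scanning city column for 'Lisbon':
Total matches: 0

ANSWER: 0


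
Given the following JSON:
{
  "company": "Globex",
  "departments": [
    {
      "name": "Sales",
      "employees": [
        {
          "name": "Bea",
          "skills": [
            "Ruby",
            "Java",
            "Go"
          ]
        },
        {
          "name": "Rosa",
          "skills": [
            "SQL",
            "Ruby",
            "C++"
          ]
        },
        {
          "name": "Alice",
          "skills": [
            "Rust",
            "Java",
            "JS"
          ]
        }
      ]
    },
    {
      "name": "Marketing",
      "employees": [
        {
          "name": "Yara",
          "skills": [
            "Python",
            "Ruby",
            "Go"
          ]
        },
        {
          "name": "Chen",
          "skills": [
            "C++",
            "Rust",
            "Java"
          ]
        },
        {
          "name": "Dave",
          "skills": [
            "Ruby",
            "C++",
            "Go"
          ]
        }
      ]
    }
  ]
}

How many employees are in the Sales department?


Path: departments[0].employees
Count: 3

ANSWER: 3


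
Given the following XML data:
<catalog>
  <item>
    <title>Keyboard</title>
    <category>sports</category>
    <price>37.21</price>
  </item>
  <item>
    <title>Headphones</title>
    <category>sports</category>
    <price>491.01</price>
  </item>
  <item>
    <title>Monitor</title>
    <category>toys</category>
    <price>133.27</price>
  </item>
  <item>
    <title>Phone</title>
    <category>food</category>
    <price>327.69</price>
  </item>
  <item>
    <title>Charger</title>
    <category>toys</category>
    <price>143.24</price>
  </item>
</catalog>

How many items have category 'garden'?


Scanning <item> elements for <category>garden</category>:
Count: 0

ANSWER: 0


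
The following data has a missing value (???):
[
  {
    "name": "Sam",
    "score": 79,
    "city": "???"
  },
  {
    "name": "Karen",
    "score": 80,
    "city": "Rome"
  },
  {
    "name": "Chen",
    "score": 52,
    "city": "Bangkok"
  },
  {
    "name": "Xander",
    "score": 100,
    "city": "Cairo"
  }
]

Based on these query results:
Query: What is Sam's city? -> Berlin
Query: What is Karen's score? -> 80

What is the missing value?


The missing value is Sam's city
From query: Sam's city = Berlin

ANSWER: Berlin


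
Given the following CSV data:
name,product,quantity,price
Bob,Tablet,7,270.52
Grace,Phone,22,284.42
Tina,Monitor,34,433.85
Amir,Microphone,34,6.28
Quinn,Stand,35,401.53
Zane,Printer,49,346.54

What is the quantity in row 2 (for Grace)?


Row 2: Grace
Column 'quantity' = 22

ANSWER: 22


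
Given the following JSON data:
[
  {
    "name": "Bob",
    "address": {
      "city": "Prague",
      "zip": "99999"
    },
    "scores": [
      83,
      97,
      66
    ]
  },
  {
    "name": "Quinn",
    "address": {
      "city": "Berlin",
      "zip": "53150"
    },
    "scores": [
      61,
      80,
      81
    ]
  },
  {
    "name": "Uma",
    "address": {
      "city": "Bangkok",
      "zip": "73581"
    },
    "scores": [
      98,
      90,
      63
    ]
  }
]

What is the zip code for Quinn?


Path: records[1].address.zip
Value: 53150

ANSWER: 53150


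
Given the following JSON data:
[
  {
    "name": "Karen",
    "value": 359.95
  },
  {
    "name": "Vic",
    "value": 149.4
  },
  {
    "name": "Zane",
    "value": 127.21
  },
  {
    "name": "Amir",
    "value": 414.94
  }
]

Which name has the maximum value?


Comparing values:
  Karen: 359.95
  Vic: 149.4
  Zane: 127.21
  Amir: 414.94
Maximum: Amir (414.94)

ANSWER: Amir


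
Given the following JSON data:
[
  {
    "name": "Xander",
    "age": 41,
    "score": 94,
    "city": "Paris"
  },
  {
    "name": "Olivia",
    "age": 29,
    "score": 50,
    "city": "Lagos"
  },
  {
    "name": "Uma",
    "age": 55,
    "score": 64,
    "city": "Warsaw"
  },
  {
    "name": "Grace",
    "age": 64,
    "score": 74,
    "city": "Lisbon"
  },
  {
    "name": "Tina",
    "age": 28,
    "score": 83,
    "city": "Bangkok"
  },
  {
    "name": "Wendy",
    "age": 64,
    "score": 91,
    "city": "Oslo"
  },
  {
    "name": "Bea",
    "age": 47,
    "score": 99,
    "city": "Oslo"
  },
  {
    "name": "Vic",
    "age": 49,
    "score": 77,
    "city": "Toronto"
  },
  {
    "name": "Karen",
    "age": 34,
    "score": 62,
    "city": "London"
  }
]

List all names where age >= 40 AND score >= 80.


Checking both conditions:
  Xander (age=41, score=94) -> YES
  Olivia (age=29, score=50) -> no
  Uma (age=55, score=64) -> no
  Grace (age=64, score=74) -> no
  Tina (age=28, score=83) -> no
  Wendy (age=64, score=91) -> YES
  Bea (age=47, score=99) -> YES
  Vic (age=49, score=77) -> no
  Karen (age=34, score=62) -> no


ANSWER: Xander, Wendy, Bea


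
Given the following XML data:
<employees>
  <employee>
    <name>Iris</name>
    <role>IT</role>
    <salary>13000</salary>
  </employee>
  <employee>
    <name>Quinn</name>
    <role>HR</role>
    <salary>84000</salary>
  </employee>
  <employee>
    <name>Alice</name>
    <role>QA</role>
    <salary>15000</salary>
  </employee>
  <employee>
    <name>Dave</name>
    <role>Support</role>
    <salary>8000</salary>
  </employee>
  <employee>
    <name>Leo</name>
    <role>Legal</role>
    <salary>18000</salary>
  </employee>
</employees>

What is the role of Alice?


Searching for <employee> with <name>Alice</name>
Found at position 3
<role>QA</role>

ANSWER: QA


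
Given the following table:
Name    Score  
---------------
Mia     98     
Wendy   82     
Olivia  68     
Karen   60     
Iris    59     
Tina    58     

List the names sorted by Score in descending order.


Sorting by Score (descending):
  Mia: 98
  Wendy: 82
  Olivia: 68
  Karen: 60
  Iris: 59
  Tina: 58


ANSWER: Mia, Wendy, Olivia, Karen, Iris, Tina


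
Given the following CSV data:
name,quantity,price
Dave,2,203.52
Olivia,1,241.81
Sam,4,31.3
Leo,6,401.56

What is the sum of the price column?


Values in 'price' column:
  Row 1: 203.52
  Row 2: 241.81
  Row 3: 31.3
  Row 4: 401.56
Sum = 203.52 + 241.81 + 31.3 + 401.56 = 878.19

ANSWER: 878.19


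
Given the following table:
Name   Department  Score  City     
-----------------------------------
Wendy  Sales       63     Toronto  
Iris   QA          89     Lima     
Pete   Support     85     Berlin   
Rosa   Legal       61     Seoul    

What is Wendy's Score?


Row 1: Wendy
Score = 63

ANSWER: 63


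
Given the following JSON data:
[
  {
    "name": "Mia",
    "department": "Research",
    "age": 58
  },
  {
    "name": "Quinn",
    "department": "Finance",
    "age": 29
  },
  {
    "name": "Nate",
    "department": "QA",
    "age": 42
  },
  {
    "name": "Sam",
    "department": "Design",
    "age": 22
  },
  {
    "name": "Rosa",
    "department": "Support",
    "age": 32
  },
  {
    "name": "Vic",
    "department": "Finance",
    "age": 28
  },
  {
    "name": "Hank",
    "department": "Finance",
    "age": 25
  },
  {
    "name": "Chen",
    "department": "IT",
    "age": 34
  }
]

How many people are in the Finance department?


Scanning records for department = Finance
  Record 1: Quinn
  Record 5: Vic
  Record 6: Hank
Count: 3

ANSWER: 3


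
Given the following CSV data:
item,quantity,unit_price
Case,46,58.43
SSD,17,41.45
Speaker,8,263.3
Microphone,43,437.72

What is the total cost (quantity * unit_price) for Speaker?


Row: Speaker
quantity = 8
unit_price = 263.3
total = 8 * 263.3 = 2106.4

ANSWER: 2106.4


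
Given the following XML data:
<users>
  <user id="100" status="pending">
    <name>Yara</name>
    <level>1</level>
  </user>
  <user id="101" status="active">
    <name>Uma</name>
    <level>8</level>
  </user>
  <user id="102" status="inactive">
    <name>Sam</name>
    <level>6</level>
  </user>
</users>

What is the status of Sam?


Finding user with name = Sam
user id="102" status="inactive"

ANSWER: inactive


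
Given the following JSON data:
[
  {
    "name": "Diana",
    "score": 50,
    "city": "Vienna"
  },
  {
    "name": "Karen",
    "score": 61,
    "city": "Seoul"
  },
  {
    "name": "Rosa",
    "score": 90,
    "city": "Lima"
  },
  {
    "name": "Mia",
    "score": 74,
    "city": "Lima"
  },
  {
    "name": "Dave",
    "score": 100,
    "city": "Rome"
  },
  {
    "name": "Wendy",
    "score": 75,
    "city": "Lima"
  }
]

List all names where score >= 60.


Filtering records where score >= 60:
  Diana (score=50) -> no
  Karen (score=61) -> YES
  Rosa (score=90) -> YES
  Mia (score=74) -> YES
  Dave (score=100) -> YES
  Wendy (score=75) -> YES


ANSWER: Karen, Rosa, Mia, Dave, Wendy


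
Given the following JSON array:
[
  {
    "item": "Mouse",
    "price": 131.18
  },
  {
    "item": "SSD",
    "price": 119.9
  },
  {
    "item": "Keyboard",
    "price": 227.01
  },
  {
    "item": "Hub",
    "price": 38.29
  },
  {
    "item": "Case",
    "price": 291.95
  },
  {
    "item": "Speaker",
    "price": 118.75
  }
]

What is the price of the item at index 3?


Array index 3 -> Hub
price = 38.29

ANSWER: 38.29


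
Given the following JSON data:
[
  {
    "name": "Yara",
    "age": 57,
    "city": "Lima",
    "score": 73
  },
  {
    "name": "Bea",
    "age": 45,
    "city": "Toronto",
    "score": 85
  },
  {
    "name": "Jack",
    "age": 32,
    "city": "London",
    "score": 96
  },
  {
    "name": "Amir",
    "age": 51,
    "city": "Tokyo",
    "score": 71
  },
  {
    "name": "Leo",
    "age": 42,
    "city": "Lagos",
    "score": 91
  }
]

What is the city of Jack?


Looking up record where name = Jack
Record index: 2
Field 'city' = London

ANSWER: London


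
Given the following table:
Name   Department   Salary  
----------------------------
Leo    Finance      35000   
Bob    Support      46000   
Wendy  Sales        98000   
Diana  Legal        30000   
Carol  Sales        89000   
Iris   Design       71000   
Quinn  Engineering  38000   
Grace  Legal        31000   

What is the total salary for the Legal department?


Legal department members:
  Diana: 30000
  Grace: 31000
Total = 30000 + 31000 = 61000

ANSWER: 61000


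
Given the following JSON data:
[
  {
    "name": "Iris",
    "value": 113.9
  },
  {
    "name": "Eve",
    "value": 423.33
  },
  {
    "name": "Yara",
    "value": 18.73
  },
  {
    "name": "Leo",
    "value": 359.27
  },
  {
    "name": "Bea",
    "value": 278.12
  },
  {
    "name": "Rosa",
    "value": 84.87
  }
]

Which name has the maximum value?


Comparing values:
  Iris: 113.9
  Eve: 423.33
  Yara: 18.73
  Leo: 359.27
  Bea: 278.12
  Rosa: 84.87
Maximum: Eve (423.33)

ANSWER: Eve


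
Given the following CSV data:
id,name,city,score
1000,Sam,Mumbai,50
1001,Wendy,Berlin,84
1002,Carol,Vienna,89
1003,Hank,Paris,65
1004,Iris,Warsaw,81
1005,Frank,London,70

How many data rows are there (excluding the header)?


Counting rows (excluding header):
Header: id,name,city,score
Data rows: 6

ANSWER: 6


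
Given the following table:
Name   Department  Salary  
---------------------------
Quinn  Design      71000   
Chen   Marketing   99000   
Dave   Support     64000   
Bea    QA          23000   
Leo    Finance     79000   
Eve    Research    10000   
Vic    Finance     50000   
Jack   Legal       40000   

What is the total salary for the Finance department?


Finance department members:
  Leo: 79000
  Vic: 50000
Total = 79000 + 50000 = 129000

ANSWER: 129000


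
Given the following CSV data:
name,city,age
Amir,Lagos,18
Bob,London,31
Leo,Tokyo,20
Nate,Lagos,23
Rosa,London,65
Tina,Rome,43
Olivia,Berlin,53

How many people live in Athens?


Scanning city column for 'Athens':
Total matches: 0

ANSWER: 0


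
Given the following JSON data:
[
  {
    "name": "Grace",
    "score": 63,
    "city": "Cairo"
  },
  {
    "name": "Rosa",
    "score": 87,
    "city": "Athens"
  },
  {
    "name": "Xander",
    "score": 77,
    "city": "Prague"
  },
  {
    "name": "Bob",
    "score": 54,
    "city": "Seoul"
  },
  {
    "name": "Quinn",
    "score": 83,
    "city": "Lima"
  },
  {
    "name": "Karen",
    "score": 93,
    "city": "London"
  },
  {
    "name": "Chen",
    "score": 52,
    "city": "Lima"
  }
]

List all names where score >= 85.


Filtering records where score >= 85:
  Grace (score=63) -> no
  Rosa (score=87) -> YES
  Xander (score=77) -> no
  Bob (score=54) -> no
  Quinn (score=83) -> no
  Karen (score=93) -> YES
  Chen (score=52) -> no


ANSWER: Rosa, Karen


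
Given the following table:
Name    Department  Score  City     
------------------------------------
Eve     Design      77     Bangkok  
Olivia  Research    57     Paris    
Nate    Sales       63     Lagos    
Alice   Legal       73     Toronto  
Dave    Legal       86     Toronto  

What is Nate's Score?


Row 3: Nate
Score = 63

ANSWER: 63


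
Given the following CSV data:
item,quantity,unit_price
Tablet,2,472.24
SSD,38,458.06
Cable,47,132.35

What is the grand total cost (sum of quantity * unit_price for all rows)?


Computing row totals:
  Tablet: 2 * 472.24 = 944.48
  SSD: 38 * 458.06 = 17406.28
  Cable: 47 * 132.35 = 6220.45
Grand total = 944.48 + 17406.28 + 6220.45 = 24571.21

ANSWER: 24571.21


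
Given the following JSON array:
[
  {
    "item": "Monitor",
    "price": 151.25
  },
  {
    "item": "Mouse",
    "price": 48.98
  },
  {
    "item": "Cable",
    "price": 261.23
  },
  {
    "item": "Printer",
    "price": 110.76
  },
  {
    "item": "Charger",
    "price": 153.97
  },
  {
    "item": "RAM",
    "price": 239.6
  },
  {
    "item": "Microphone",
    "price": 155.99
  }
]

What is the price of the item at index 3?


Array index 3 -> Printer
price = 110.76

ANSWER: 110.76


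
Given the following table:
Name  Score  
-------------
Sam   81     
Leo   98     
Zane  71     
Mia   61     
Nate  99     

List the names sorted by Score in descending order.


Sorting by Score (descending):
  Nate: 99
  Leo: 98
  Sam: 81
  Zane: 71
  Mia: 61


ANSWER: Nate, Leo, Sam, Zane, Mia


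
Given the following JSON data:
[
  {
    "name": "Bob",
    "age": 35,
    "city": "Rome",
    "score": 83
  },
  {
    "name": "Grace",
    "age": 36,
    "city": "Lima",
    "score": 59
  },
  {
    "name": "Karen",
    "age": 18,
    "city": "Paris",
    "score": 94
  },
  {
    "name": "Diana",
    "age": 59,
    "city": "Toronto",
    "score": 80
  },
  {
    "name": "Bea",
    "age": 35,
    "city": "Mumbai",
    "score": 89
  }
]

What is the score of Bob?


Looking up record where name = Bob
Record index: 0
Field 'score' = 83

ANSWER: 83


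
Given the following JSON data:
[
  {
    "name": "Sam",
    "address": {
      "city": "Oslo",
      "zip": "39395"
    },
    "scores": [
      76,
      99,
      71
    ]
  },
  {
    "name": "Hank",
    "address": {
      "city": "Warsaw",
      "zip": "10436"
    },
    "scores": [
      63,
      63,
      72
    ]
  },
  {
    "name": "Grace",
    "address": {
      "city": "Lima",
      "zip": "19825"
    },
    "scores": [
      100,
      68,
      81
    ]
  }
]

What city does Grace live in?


Path: records[2].address.city
Value: Lima

ANSWER: Lima


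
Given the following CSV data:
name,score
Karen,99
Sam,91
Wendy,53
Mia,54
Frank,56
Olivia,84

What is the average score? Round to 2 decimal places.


Scores: 99, 91, 53, 54, 56, 84
Sum = 437
Count = 6
Average = 437 / 6 = 72.83

ANSWER: 72.83


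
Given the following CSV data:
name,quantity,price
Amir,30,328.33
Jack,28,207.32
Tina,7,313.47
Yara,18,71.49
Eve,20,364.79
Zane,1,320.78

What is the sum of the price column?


Values in 'price' column:
  Row 1: 328.33
  Row 2: 207.32
  Row 3: 313.47
  Row 4: 71.49
  Row 5: 364.79
  Row 6: 320.78
Sum = 328.33 + 207.32 + 313.47 + 71.49 + 364.79 + 320.78 = 1606.18

ANSWER: 1606.18


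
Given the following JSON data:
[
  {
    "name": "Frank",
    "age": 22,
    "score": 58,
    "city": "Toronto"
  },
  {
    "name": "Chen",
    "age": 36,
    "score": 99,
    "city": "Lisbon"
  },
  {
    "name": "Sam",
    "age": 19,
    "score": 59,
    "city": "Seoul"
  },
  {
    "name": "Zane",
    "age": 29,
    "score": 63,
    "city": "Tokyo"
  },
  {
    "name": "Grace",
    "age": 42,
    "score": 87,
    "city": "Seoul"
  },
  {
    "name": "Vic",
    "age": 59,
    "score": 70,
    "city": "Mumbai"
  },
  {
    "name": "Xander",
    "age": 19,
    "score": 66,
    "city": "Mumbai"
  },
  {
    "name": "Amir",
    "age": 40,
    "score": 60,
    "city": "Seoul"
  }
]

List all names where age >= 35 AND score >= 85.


Checking both conditions:
  Frank (age=22, score=58) -> no
  Chen (age=36, score=99) -> YES
  Sam (age=19, score=59) -> no
  Zane (age=29, score=63) -> no
  Grace (age=42, score=87) -> YES
  Vic (age=59, score=70) -> no
  Xander (age=19, score=66) -> no
  Amir (age=40, score=60) -> no


ANSWER: Chen, Grace


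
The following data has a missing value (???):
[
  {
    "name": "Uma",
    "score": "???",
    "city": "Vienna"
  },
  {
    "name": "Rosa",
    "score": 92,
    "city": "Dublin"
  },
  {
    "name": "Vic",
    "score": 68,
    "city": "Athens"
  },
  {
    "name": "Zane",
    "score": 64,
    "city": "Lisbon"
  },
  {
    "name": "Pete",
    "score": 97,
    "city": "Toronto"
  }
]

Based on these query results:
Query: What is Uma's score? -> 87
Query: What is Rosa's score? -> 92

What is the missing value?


The missing value is Uma's score
From query: Uma's score = 87

ANSWER: 87


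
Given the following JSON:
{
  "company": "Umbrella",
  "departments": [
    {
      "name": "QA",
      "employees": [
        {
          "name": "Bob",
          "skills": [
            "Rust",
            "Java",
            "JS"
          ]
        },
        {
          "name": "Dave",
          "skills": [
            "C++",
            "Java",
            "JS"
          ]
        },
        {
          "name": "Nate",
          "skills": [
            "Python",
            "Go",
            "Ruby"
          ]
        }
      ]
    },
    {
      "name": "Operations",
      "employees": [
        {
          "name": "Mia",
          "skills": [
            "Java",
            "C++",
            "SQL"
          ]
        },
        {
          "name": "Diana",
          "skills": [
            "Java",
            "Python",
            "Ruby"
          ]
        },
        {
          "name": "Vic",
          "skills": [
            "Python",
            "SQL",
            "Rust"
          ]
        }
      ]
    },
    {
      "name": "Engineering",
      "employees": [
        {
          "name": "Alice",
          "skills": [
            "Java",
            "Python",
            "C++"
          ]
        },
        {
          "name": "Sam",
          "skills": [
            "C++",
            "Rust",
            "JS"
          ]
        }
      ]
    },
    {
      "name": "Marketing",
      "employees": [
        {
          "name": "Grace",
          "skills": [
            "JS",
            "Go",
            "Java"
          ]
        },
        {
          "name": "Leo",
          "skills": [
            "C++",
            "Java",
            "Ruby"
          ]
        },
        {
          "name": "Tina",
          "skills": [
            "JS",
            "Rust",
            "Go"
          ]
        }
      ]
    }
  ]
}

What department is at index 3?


Path: departments[3].name
Value: Marketing

ANSWER: Marketing


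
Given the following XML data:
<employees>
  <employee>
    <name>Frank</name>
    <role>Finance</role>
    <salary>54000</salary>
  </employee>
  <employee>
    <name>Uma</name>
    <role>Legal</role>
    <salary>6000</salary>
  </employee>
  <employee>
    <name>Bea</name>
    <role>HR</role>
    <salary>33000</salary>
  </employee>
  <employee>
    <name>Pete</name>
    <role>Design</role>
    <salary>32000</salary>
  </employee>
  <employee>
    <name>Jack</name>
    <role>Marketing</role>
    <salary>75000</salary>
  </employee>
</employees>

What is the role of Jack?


Searching for <employee> with <name>Jack</name>
Found at position 5
<role>Marketing</role>

ANSWER: Marketing


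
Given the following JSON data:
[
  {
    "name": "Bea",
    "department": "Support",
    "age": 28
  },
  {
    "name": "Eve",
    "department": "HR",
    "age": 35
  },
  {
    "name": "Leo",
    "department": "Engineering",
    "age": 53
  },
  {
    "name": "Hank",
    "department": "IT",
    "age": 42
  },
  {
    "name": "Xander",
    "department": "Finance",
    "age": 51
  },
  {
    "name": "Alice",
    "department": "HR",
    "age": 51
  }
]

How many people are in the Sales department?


Scanning records for department = Sales
  No matches found
Count: 0

ANSWER: 0


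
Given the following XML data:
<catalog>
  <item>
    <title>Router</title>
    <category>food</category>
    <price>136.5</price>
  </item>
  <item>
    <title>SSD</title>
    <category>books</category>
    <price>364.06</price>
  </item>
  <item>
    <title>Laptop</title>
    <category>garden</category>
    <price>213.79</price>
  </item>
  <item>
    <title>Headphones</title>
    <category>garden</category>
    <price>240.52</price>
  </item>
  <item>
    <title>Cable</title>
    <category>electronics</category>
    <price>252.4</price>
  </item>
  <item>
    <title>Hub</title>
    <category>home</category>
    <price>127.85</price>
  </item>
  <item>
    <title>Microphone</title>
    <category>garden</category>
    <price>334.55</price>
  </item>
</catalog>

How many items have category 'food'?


Scanning <item> elements for <category>food</category>:
  Item 1: Router -> MATCH
Count: 1

ANSWER: 1


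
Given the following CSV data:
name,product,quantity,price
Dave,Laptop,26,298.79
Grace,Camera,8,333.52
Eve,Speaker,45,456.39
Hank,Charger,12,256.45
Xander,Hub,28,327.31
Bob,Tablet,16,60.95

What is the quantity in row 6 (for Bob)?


Row 6: Bob
Column 'quantity' = 16

ANSWER: 16


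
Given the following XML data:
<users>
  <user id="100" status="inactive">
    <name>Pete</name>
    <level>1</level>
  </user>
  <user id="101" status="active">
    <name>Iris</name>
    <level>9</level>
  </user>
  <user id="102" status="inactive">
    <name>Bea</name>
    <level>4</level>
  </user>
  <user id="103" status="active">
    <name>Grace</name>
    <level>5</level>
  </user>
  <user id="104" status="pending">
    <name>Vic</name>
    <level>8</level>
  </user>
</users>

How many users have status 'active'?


Counting users with status='active':
  Iris (id=101) -> MATCH
  Grace (id=103) -> MATCH
Count: 2

ANSWER: 2


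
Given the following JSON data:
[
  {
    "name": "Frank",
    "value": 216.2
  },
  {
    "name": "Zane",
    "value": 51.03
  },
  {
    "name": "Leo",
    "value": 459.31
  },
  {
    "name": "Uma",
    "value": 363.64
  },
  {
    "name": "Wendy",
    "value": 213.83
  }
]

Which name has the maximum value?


Comparing values:
  Frank: 216.2
  Zane: 51.03
  Leo: 459.31
  Uma: 363.64
  Wendy: 213.83
Maximum: Leo (459.31)

ANSWER: Leo


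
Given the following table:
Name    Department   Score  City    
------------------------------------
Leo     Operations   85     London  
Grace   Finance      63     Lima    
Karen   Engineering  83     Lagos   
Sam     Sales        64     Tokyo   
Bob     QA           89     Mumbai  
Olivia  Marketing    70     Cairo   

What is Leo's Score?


Row 1: Leo
Score = 85

ANSWER: 85


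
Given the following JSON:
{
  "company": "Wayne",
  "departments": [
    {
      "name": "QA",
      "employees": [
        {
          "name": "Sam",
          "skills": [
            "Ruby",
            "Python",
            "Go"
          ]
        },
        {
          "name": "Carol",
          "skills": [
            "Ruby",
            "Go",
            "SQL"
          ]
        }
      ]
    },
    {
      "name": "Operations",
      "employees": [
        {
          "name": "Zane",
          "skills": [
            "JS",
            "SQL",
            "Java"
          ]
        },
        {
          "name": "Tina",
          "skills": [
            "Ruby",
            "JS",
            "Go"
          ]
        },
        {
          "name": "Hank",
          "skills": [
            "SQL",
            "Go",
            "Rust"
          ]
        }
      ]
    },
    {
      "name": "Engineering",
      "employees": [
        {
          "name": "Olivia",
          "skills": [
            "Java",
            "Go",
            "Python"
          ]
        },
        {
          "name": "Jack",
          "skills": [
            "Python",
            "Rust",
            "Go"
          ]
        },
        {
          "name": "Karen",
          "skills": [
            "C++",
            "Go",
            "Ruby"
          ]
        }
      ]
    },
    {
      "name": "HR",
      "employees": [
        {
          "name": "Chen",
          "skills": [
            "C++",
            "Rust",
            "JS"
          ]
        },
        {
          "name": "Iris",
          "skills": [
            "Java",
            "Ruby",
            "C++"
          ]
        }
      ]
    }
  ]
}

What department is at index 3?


Path: departments[3].name
Value: HR

ANSWER: HR


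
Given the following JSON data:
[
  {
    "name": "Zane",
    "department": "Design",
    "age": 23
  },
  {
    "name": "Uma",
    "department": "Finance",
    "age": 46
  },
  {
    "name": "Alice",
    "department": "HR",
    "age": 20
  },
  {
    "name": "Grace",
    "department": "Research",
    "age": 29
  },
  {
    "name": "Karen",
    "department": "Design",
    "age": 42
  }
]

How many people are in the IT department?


Scanning records for department = IT
  No matches found
Count: 0

ANSWER: 0


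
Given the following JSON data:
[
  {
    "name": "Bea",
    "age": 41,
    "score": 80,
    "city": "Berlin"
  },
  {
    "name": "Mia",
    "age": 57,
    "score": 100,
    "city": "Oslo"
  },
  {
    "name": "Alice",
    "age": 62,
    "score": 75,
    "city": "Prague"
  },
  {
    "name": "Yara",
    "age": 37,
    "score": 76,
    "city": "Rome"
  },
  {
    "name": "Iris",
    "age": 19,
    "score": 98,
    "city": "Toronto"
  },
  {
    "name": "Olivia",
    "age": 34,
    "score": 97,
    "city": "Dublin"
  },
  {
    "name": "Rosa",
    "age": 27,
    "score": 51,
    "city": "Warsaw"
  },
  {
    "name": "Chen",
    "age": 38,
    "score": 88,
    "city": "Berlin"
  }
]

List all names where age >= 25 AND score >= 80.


Checking both conditions:
  Bea (age=41, score=80) -> YES
  Mia (age=57, score=100) -> YES
  Alice (age=62, score=75) -> no
  Yara (age=37, score=76) -> no
  Iris (age=19, score=98) -> no
  Olivia (age=34, score=97) -> YES
  Rosa (age=27, score=51) -> no
  Chen (age=38, score=88) -> YES


ANSWER: Bea, Mia, Olivia, Chen


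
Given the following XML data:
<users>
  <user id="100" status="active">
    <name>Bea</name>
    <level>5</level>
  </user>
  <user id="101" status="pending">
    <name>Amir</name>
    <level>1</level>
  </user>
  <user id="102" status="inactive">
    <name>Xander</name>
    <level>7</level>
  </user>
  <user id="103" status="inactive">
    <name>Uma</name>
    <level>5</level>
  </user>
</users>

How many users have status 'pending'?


Counting users with status='pending':
  Amir (id=101) -> MATCH
Count: 1

ANSWER: 1


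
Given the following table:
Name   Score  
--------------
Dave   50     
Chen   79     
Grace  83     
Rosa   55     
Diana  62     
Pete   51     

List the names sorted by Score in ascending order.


Sorting by Score (ascending):
  Dave: 50
  Pete: 51
  Rosa: 55
  Diana: 62
  Chen: 79
  Grace: 83


ANSWER: Dave, Pete, Rosa, Diana, Chen, Grace


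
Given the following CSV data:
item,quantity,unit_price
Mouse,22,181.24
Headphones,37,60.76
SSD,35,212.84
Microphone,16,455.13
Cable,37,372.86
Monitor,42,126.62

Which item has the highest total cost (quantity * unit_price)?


Computing row totals:
  Mouse: 3987.28
  Headphones: 2248.12
  SSD: 7449.4
  Microphone: 7282.08
  Cable: 13795.82
  Monitor: 5318.04
Maximum: Cable (13795.82)

ANSWER: Cable
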